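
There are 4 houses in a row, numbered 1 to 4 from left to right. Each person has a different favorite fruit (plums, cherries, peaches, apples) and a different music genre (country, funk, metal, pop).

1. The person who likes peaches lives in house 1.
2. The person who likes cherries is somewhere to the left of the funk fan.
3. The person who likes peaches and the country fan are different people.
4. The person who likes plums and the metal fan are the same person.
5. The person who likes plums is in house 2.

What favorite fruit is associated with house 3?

Clue 1: the person who likes peaches is in house 1.
Clue 5: the person who likes plums is in house 2.
So house 4 gets apples for favorite fruit.
From clue 2, the funk fan must be in house 4.
The metal fan is in house 2 (clue 4).
That leaves cherries as the favorite fruit for house 3.
House 1's music genre must be pop (nothing else left).
So house 3 gets country for music genre.
So: house 1 = peaches/pop, house 2 = plums/metal, house 3 = cherries/country, house 4 = apples/funk.

cherries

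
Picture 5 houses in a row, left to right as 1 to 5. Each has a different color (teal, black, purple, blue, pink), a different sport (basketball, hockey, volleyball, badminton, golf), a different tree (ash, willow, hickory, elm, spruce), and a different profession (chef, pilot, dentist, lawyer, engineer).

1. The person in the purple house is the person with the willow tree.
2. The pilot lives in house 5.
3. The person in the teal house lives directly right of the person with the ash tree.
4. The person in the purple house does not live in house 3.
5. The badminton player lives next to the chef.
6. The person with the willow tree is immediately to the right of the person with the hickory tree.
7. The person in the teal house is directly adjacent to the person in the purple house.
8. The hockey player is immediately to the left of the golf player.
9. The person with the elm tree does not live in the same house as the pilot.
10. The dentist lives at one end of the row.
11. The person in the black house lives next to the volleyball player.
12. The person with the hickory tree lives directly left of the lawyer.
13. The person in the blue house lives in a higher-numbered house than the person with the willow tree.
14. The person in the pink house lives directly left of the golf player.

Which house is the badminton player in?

4

The pilot is in house 5 (clue 2).
House 5 tree: only spruce fits.
So house 1 gets dentist for profession.
The person in the purple house is narrowed to house 2 or 4; consider each.
Placing it in house 2 leads to a contradiction, so it's in house 4.
By clue 1, the person with the willow tree is in house 4.
From clue 6, the person with the hickory tree must be in house 3.
From clue 12, the lawyer must be in house 4.
Clue 13 places the person in the blue house in house 5.
House 1 tree: only elm fits.
That leaves ash as the tree for house 2.
House 3 color: only teal fits.
The only sport still possible for house 5 is basketball.
The only sport still possible for house 4 is badminton.
Clue 5: the chef is in house 3.
House 2's profession must be engineer (nothing else left).
The person in the black house is narrowed to house 1 or 2; consider each.
Placing it in house 1 leads to a contradiction, so it's in house 2.
House 1 color: only pink fits.
Clue 14 places the golf player in house 2.
The only sport still possible for house 3 is volleyball.
That leaves hockey as the sport for house 1.
So: house 1 = pink/hockey/elm/dentist, house 2 = black/golf/ash/engineer, house 3 = teal/volleyball/hickory/chef, house 4 = purple/badminton/willow/lawyer, house 5 = blue/basketball/spruce/pilot.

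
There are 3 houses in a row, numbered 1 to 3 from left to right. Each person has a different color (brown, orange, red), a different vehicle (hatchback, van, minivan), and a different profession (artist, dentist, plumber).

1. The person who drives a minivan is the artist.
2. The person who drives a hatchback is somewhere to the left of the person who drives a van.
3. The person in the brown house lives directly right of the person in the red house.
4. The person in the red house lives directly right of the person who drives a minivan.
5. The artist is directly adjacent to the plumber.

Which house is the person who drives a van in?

Clue 4: the person in the red house is in house 2.
From clue 4, the person who drives a minivan must be in house 1.
House 1's color must be orange (nothing else left).
The only color still possible for house 3 is brown.
The only vehicle still possible for house 3 is van.
By clue 1, the artist is in house 1.
Clue 5 places the plumber in house 2.
So house 2 gets hatchback for vehicle.
That leaves dentist as the profession for house 3.
So: house 1 = orange/minivan/artist, house 2 = red/hatchback/plumber, house 3 = brown/van/dentist.

3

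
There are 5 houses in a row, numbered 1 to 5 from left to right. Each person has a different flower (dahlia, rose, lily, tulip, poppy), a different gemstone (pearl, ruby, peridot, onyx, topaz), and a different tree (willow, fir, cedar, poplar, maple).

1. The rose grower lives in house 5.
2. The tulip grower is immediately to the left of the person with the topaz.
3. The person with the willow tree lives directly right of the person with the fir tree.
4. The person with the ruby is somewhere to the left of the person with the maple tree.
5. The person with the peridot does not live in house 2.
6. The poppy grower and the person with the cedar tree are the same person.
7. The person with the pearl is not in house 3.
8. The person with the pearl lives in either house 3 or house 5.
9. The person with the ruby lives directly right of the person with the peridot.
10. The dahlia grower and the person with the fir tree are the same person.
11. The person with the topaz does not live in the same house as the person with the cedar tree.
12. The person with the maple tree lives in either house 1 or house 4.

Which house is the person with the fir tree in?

2

The rose grower is in house 5 (clue 1).
The person with the pearl is in house 5 (clue 8).
The person with the maple tree is in house 4 (clue 12).
Clue 4 places the person with the ruby in house 2.
Clue 9 places the person with the peridot in house 1.
So house 4 gets lily for flower.
House 5 tree: only poplar fits.
The dahlia grower is narrowed to house 1 or 2; consider each.
Placing it in house 1 leads to a contradiction, so it's in house 2.
From clue 10, the person with the fir tree must be in house 2.
So house 1 gets poppy for flower.
That leaves tulip as the flower for house 3.
That leaves cedar as the tree for house 1.
House 3's tree must be willow (nothing else left).
Clue 2 places the person with the topaz in house 4.
House 3 gemstone: only onyx fits.
So: house 1 = poppy/peridot/cedar, house 2 = dahlia/ruby/fir, house 3 = tulip/onyx/willow, house 4 = lily/topaz/maple, house 5 = rose/pearl/poplar.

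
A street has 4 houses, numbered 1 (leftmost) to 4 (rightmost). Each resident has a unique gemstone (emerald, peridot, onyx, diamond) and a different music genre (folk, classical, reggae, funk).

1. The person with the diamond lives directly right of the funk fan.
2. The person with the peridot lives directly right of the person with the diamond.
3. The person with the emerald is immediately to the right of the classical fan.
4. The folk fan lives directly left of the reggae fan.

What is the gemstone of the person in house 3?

diamond

So house 1 gets onyx for gemstone.
So house 4 gets reggae for music genre.
The folk fan is in house 3 (clue 4).
House 4's gemstone must be peridot (nothing else left).
Clue 2 places the person with the diamond in house 3.
That leaves emerald as the gemstone for house 2.
By clue 1, the funk fan is in house 2.
Clue 3: the classical fan is in house 1.
So: house 1 = onyx/classical, house 2 = emerald/funk, house 3 = diamond/folk, house 4 = peridot/reggae.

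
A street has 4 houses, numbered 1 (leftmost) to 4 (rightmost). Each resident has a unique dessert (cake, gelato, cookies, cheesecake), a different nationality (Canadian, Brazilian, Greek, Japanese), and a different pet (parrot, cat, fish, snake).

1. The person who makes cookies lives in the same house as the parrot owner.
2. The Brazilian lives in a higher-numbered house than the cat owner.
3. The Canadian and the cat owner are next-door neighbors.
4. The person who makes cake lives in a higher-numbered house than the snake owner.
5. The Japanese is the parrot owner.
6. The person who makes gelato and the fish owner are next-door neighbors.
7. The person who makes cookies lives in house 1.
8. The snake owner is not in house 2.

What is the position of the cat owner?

Clue 7 places the person who makes cookies in house 1.
Clue 1: the parrot owner is in house 1.
The Japanese is in house 1 (clue 5).
The only pet still possible for house 3 is snake.
House 4 pet: only fish fits.
By clue 3, the Canadian is in house 3.
Clue 4: the person who makes cake is in house 4.
From clue 6, the person who makes gelato must be in house 3.
That leaves cheesecake as the dessert for house 2.
House 2's nationality must be Greek (nothing else left).
House 4 nationality: only Brazilian fits.
That leaves cat as the pet for house 2.
So: house 1 = cookies/Japanese/parrot, house 2 = cheesecake/Greek/cat, house 3 = gelato/Canadian/snake, house 4 = cake/Brazilian/fish.

2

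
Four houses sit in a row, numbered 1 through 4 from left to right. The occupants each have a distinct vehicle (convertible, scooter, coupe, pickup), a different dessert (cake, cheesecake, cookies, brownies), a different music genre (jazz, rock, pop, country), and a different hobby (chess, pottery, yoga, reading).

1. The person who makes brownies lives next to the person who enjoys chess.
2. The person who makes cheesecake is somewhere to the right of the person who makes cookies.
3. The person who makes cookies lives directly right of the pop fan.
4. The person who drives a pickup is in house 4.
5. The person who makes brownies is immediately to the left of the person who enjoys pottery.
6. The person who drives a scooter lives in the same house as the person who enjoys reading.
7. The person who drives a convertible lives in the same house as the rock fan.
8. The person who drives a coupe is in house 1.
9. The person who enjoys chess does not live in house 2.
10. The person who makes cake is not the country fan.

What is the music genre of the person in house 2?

The person who drives a pickup is in house 4 (clue 4).
The person who drives a coupe is in house 1 (clue 8).
The only dessert still possible for house 1 is cake.
The only dessert still possible for house 4 is cheesecake.
The person who drives a convertible is narrowed to house 2 or 3; consider each.
Placing it in house 2 leads to a contradiction, so it's in house 3.
By clue 7, the rock fan is in house 3.
So house 2 gets scooter for vehicle.
Clue 6 places the person who enjoys reading in house 2.
The person who makes brownies is narrowed to house 2 or 3; consider each.
Placing it in house 3 leads to a contradiction, so it's in house 2.
Clue 5: the person who enjoys pottery is in house 3.
House 3's dessert must be cookies (nothing else left).
House 4 hobby: only yoga fits.
By clue 3, the pop fan is in house 2.
The only music genre still possible for house 1 is jazz.
That leaves country as the music genre for house 4.
House 1's hobby must be chess (nothing else left).
So: house 1 = coupe/cake/jazz/chess, house 2 = scooter/brownies/pop/reading, house 3 = convertible/cookies/rock/pottery, house 4 = pickup/cheesecake/country/yoga.

pop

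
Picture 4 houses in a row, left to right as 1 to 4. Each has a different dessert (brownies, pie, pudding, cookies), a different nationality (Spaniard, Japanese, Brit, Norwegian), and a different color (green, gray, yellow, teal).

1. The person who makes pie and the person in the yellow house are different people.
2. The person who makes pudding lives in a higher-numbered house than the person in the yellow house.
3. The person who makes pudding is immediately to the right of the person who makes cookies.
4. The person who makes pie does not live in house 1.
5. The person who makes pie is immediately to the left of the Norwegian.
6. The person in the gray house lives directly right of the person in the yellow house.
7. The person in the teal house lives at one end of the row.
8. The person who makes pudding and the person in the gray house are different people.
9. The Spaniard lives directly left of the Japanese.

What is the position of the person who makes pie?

The person who makes pie is narrowed to house 2 or 3; consider each.
Placing it in house 3 leads to a contradiction, so it's in house 2.
From clue 5, the Norwegian must be in house 3.
The person who makes pudding is in house 4 (clue 3).
The person who makes cookies is in house 3 (clue 3).
Clue 8 places the person in the gray house in house 2.
Clue 9 places the Spaniard in house 1.
Clue 9 places the Japanese in house 2.
The only dessert still possible for house 1 is brownies.
House 4 nationality: only Brit fits.
From clue 6, the person in the yellow house must be in house 1.
House 3's color must be green (nothing else left).
House 4's color must be teal (nothing else left).
So: house 1 = brownies/Spaniard/yellow, house 2 = pie/Japanese/gray, house 3 = cookies/Norwegian/green, house 4 = pudding/Brit/teal.

2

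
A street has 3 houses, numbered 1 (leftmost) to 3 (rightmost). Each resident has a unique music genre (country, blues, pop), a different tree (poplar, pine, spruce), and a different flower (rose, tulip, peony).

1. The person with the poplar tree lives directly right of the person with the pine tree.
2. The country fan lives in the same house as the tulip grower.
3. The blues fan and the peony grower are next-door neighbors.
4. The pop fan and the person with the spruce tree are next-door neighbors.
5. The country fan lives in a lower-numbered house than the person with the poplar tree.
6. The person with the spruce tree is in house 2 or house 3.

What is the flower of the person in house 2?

The only tree still possible for house 1 is pine.
Clue 1: the person with the poplar tree is in house 2.
Clue 5: the country fan is in house 1.
The only tree still possible for house 3 is spruce.
Clue 2: the tulip grower is in house 1.
By clue 4, the pop fan is in house 2.
So house 3 gets blues for music genre.
By clue 3, the peony grower is in house 2.
House 3's flower must be rose (nothing else left).
So: house 1 = country/pine/tulip, house 2 = pop/poplar/peony, house 3 = blues/spruce/rose.

peony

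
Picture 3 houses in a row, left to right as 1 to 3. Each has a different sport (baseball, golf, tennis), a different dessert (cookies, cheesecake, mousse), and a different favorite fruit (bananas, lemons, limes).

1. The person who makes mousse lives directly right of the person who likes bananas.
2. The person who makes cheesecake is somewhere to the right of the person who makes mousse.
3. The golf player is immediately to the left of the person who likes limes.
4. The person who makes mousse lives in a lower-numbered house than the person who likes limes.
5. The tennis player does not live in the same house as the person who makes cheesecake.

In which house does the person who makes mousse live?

The person who makes cheesecake is in house 3 (clue 2).
By clue 2, the person who makes mousse is in house 2.
By clue 4, the person who likes limes is in house 3.
The only sport still possible for house 3 is baseball.
House 1's dessert must be cookies (nothing else left).
Clue 1: the person who likes bananas is in house 1.
Clue 3: the golf player is in house 2.
House 1's sport must be tennis (nothing else left).
So house 2 gets lemons for favorite fruit.
So: house 1 = tennis/cookies/bananas, house 2 = golf/mousse/lemons, house 3 = baseball/cheesecake/limes.

2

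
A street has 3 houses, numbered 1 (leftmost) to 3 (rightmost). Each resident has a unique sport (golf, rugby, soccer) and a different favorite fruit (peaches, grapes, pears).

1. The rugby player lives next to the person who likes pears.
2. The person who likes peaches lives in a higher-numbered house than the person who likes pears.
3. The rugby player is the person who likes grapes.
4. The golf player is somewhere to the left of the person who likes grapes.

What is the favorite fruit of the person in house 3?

peaches

That leaves pears as the favorite fruit for house 1.
From clue 1, the rugby player must be in house 2.
Clue 3 places the person who likes grapes in house 2.
Clue 4 places the golf player in house 1.
House 3 sport: only soccer fits.
So house 3 gets peaches for favorite fruit.
So: house 1 = golf/pears, house 2 = rugby/grapes, house 3 = soccer/peaches.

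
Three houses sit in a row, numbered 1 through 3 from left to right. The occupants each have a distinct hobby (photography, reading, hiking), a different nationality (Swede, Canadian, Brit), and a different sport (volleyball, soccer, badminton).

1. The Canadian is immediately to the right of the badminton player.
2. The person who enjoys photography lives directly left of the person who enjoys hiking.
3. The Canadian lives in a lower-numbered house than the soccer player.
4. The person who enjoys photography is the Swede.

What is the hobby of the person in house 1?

photography

Clue 3: the Canadian is in house 2.
The soccer player is in house 3 (clue 3).
So house 3 gets Brit for nationality.
The badminton player is in house 1 (clue 1).
Clue 4: the person who enjoys photography is in house 1.
House 1 nationality: only Swede fits.
The only sport still possible for house 2 is volleyball.
The person who enjoys hiking is in house 2 (clue 2).
House 3's hobby must be reading (nothing else left).
So: house 1 = photography/Swede/badminton, house 2 = hiking/Canadian/volleyball, house 3 = reading/Brit/soccer.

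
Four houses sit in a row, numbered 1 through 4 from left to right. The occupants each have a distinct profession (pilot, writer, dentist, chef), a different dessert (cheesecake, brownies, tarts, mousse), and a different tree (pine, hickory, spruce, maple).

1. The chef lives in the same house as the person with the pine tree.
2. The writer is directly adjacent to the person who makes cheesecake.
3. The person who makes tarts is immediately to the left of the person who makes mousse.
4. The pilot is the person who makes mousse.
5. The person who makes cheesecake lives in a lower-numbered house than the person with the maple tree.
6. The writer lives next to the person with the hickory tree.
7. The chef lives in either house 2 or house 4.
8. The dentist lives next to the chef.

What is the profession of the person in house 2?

The chef is narrowed to house 2 or 4; consider each.
Placing it in house 4 leads to a contradiction, so it's in house 2.
By clue 1, the person with the pine tree is in house 2.
House 1's profession must be dentist (nothing else left).
The only tree still possible for house 1 is spruce.
The only dessert still possible for house 1 is brownies.
House 4's dessert must be mousse (nothing else left).
By clue 3, the person who makes tarts is in house 3.
The pilot is in house 4 (clue 4).
House 3's profession must be writer (nothing else left).
So house 2 gets cheesecake for dessert.
Clue 6: the person with the hickory tree is in house 4.
That leaves maple as the tree for house 3.
So: house 1 = dentist/brownies/spruce, house 2 = chef/cheesecake/pine, house 3 = writer/tarts/maple, house 4 = pilot/mousse/hickory.

chef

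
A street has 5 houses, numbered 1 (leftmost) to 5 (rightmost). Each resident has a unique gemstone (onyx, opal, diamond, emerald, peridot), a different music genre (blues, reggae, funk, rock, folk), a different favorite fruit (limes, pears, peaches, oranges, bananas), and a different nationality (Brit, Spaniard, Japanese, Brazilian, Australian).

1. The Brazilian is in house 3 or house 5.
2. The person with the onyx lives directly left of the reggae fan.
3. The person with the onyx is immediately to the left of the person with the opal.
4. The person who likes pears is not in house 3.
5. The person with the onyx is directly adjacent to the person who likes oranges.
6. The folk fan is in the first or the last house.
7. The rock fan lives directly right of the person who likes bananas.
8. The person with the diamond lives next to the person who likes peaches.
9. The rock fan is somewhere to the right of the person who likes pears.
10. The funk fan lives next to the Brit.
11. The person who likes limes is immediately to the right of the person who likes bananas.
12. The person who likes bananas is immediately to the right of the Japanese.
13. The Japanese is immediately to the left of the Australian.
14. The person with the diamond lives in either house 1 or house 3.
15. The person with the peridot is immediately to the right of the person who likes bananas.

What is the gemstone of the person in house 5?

The person with the diamond is narrowed to house 1 or 3; consider each.
Placing it in house 3 leads to a contradiction, so it's in house 1.
By clue 8, the person who likes peaches is in house 2.
The person with the peridot is narrowed to house 4 or 5; consider each.
Placing it in house 4 leads to a contradiction, so it's in house 5.
By clue 15, the person who likes bananas is in house 4.
That leaves oranges as the favorite fruit for house 3.
So house 5 gets limes for favorite fruit.
Clue 5 places the person with the onyx in house 2.
By clue 7, the rock fan is in house 5.
Clue 12 places the Japanese in house 3.
Clue 13: the Australian is in house 4.
The only music genre still possible for house 1 is folk.
That leaves pears as the favorite fruit for house 1.
That leaves Brazilian as the nationality for house 5.
The reggae fan is in house 3 (clue 2).
Clue 3 places the person with the opal in house 3.
So house 4 gets emerald for gemstone.
So house 2 gets funk for music genre.
House 4's music genre must be blues (nothing else left).
From clue 10, the Brit must be in house 1.
That leaves Spaniard as the nationality for house 2.
So: house 1 = diamond/folk/pears/Brit, house 2 = onyx/funk/peaches/Spaniard, house 3 = opal/reggae/oranges/Japanese, house 4 = emerald/blues/bananas/Australian, house 5 = peridot/rock/limes/Brazilian.

peridot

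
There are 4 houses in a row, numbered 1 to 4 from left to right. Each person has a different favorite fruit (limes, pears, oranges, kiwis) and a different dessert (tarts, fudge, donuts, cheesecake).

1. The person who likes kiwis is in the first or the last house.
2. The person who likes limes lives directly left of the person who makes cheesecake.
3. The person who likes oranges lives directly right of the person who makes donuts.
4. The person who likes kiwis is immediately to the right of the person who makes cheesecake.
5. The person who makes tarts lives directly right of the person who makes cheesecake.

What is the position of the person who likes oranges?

3

By clue 4, the person who likes kiwis is in house 4.
From clue 4, the person who makes cheesecake must be in house 3.
From clue 5, the person who makes tarts must be in house 4.
Clue 2: the person who likes limes is in house 2.
That leaves pears as the favorite fruit for house 1.
The only favorite fruit still possible for house 3 is oranges.
Clue 3 places the person who makes donuts in house 2.
House 1 dessert: only fudge fits.
So: house 1 = pears/fudge, house 2 = limes/donuts, house 3 = oranges/cheesecake, house 4 = kiwis/tarts.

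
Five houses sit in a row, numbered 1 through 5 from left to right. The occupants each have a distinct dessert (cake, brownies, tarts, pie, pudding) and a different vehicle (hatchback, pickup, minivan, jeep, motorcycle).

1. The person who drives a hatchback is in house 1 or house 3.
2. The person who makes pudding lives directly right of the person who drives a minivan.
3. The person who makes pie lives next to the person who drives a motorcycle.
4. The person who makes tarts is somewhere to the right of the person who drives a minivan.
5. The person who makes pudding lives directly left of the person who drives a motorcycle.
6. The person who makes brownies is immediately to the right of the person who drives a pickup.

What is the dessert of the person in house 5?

The only dessert still possible for house 1 is cake.
The person who drives a hatchback is narrowed to house 1 or 3; consider each.
Placing it in house 1 leads to a contradiction, so it's in house 3.
By clue 5, the person who makes pudding is in house 3.
Clue 5: the person who drives a motorcycle is in house 4.
So house 5 gets jeep for vehicle.
Clue 2 places the person who drives a minivan in house 2.
Clue 3: the person who makes pie is in house 5.
Clue 6 places the person who makes brownies in house 2.
Clue 6: the person who drives a pickup is in house 1.
House 4's dessert must be tarts (nothing else left).
So: house 1 = cake/pickup, house 2 = brownies/minivan, house 3 = pudding/hatchback, house 4 = tarts/motorcycle, house 5 = pie/jeep.

pie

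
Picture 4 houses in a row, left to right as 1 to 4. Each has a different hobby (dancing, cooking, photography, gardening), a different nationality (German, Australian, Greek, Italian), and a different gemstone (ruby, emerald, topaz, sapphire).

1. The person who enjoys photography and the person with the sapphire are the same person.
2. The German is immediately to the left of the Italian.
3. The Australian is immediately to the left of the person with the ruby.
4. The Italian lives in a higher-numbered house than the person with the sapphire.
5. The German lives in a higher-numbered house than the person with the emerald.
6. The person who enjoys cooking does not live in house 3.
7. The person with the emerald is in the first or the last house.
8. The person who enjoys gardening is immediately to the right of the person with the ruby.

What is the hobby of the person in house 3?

dancing

Clue 7: the person with the emerald is in house 1.
House 4 gemstone: only topaz fits.
The person who enjoys gardening is narrowed to house 3 or 4; consider each.
Placing it in house 3 leads to a contradiction, so it's in house 4.
Clue 8 places the person with the ruby in house 3.
The only gemstone still possible for house 2 is sapphire.
Clue 1: the person who enjoys photography is in house 2.
The Australian is in house 2 (clue 3).
The only hobby still possible for house 3 is dancing.
House 1 nationality: only Greek fits.
That leaves Italian as the nationality for house 4.
The only hobby still possible for house 1 is cooking.
The only nationality still possible for house 3 is German.
So: house 1 = cooking/Greek/emerald, house 2 = photography/Australian/sapphire, house 3 = dancing/German/ruby, house 4 = gardening/Italian/topaz.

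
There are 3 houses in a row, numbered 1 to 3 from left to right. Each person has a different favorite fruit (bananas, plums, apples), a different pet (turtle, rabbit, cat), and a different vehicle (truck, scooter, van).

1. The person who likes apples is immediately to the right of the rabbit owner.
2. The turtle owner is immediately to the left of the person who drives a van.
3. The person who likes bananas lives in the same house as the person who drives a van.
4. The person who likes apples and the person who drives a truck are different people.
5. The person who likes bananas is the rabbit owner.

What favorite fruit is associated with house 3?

From clue 5, the person who likes bananas must be in house 2.
Clue 5 places the rabbit owner in house 2.
So house 1 gets plums for favorite fruit.
So house 3 gets apples for favorite fruit.
That leaves cat as the pet for house 3.
Clue 2: the person who drives a van is in house 2.
The only pet still possible for house 1 is turtle.
That leaves scooter as the vehicle for house 3.
The only vehicle still possible for house 1 is truck.
So: house 1 = plums/turtle/truck, house 2 = bananas/rabbit/van, house 3 = apples/cat/scooter.

apples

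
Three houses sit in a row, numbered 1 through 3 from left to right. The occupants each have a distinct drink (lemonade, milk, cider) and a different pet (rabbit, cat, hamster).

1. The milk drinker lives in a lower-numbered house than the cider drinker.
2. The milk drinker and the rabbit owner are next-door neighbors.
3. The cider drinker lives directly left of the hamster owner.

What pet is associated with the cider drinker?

Clue 3 places the cider drinker in house 2.
By clue 3, the hamster owner is in house 3.
So house 3 gets lemonade for drink.
Clue 2: the rabbit owner is in house 2.
House 1's drink must be milk (nothing else left).
That leaves cat as the pet for house 1.
So: house 1 = milk/cat, house 2 = cider/rabbit, house 3 = lemonade/hamster.

rabbit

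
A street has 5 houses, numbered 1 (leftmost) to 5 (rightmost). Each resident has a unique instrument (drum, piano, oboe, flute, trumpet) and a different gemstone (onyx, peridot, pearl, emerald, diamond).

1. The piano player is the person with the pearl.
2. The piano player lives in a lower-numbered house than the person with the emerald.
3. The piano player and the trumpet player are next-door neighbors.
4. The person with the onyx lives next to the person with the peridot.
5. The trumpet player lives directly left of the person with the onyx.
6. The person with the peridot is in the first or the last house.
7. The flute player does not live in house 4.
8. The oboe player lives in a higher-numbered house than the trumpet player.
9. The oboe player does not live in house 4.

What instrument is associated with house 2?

piano

The piano player is narrowed to house 2 or 4; consider each.
Placing it in house 4 leads to a contradiction, so it's in house 2.
The person with the pearl is in house 2 (clue 1).
The only instrument still possible for house 4 is drum.
Clue 4: the person with the peridot is in house 5.
By clue 5, the trumpet player is in house 3.
From clue 8, the oboe player must be in house 5.
The only instrument still possible for house 1 is flute.
That leaves diamond as the gemstone for house 1.
So house 3 gets emerald for gemstone.
House 4's gemstone must be onyx (nothing else left).
So: house 1 = flute/diamond, house 2 = piano/pearl, house 3 = trumpet/emerald, house 4 = drum/onyx, house 5 = oboe/peridot.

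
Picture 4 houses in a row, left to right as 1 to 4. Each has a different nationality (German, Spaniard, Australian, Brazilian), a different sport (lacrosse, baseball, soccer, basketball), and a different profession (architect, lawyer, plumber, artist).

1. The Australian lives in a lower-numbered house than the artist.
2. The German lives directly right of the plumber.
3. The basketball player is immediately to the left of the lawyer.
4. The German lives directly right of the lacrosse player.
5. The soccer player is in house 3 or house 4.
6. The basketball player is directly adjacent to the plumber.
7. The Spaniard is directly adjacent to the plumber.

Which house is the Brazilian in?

The soccer player is narrowed to house 3 or 4; consider each.
Placing it in house 3 leads to a contradiction, so it's in house 4.
The Australian is narrowed to house 1 or 2 or 3; consider each.
Placing it in house 1 and house 3 leads to a contradiction, so it's in house 2.
So house 1 gets architect for profession.
The German is narrowed to house 3 or 4; consider each.
Placing it in house 4 leads to a contradiction, so it's in house 3.
By clue 2, the plumber is in house 2.
Clue 4: the lacrosse player is in house 2.
That leaves Spaniard as the nationality for house 1.
The only nationality still possible for house 4 is Brazilian.
Clue 3 places the basketball player in house 3.
Clue 3: the lawyer is in house 4.
So house 1 gets baseball for sport.
The only profession still possible for house 3 is artist.
So: house 1 = Spaniard/baseball/architect, house 2 = Australian/lacrosse/plumber, house 3 = German/basketball/artist, house 4 = Brazilian/soccer/lawyer.

4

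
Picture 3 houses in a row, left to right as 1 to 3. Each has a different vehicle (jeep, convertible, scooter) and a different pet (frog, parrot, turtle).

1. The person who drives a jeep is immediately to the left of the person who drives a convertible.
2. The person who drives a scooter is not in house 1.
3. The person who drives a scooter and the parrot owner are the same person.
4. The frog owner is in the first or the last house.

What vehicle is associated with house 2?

House 1 vehicle: only jeep fits.
By clue 1, the person who drives a convertible is in house 2.
House 3 vehicle: only scooter fits.
Clue 3 places the parrot owner in house 3.
House 2 pet: only turtle fits.
House 1 pet: only frog fits.
So: house 1 = jeep/frog, house 2 = convertible/turtle, house 3 = scooter/parrot.

convertible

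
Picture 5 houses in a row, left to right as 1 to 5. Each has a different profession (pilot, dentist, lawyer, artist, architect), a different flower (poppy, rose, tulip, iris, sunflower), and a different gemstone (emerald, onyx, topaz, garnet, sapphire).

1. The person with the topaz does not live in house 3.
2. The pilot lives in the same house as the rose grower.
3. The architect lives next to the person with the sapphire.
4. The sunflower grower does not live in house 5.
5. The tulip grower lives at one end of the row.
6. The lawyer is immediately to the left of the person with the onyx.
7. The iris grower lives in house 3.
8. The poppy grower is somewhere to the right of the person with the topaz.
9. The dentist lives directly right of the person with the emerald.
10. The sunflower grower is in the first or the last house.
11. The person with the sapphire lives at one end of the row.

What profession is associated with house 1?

lawyer

Clue 7 places the iris grower in house 3.
Clue 10 places the sunflower grower in house 1.
House 5's flower must be tulip (nothing else left).
The architect is narrowed to house 2 or 4; consider each.
Placing it in house 2 leads to a contradiction, so it's in house 4.
The person with the sapphire is in house 5 (clue 3).
Clue 2 places the rose grower in house 2.
House 2's profession must be pilot (nothing else left).
The only flower still possible for house 4 is poppy.
That leaves garnet as the gemstone for house 3.
So house 1 gets topaz for gemstone.
The dentist is narrowed to house 3 or 5; consider each.
Placing it in house 3 leads to a contradiction, so it's in house 5.
From clue 9, the person with the emerald must be in house 4.
House 2 gemstone: only onyx fits.
Clue 6: the lawyer is in house 1.
That leaves artist as the profession for house 3.
So: house 1 = lawyer/sunflower/topaz, house 2 = pilot/rose/onyx, house 3 = artist/iris/garnet, house 4 = architect/poppy/emerald, house 5 = dentist/tulip/sapphire.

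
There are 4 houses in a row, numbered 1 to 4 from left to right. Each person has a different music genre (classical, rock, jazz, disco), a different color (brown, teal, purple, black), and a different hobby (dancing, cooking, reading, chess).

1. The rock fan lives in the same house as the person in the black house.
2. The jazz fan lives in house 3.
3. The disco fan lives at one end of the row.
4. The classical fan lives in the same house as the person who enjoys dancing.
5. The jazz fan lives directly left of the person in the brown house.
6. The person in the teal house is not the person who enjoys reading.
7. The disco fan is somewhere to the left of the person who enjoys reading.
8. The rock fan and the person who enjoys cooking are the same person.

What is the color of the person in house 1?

teal

Clue 2: the jazz fan is in house 3.
The person in the brown house is in house 4 (clue 5).
The disco fan is in house 1 (clue 7).
The rock fan is in house 2 (clue 1).
The person in the black house is in house 2 (clue 1).
From clue 8, the person who enjoys cooking must be in house 2.
House 4's music genre must be classical (nothing else left).
House 1's hobby must be chess (nothing else left).
House 3 hobby: only reading fits.
House 4's hobby must be dancing (nothing else left).
The person in the teal house is in house 1 (clue 6).
The only color still possible for house 3 is purple.
So: house 1 = disco/teal/chess, house 2 = rock/black/cooking, house 3 = jazz/purple/reading, house 4 = classical/brown/dancing.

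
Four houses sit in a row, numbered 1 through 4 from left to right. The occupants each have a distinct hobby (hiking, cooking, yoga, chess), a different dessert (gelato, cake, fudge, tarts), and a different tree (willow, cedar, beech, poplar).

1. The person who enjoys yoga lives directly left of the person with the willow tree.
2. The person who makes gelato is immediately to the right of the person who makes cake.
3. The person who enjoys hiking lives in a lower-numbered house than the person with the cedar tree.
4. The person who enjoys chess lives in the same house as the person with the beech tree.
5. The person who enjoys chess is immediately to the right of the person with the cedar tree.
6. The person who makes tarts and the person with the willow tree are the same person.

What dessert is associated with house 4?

gelato

House 1's tree must be poplar (nothing else left).
The person who enjoys chess is narrowed to house 3 or 4; consider each.
Placing it in house 3 leads to a contradiction, so it's in house 4.
The person with the beech tree is in house 4 (clue 4).
From clue 5, the person with the cedar tree must be in house 3.
House 2 tree: only willow fits.
From clue 1, the person who enjoys yoga must be in house 1.
The person who makes tarts is in house 2 (clue 6).
That leaves cooking as the hobby for house 3.
The person who makes gelato is in house 4 (clue 2).
Clue 2 places the person who makes cake in house 3.
House 2's hobby must be hiking (nothing else left).
The only dessert still possible for house 1 is fudge.
So: house 1 = yoga/fudge/poplar, house 2 = hiking/tarts/willow, house 3 = cooking/cake/cedar, house 4 = chess/gelato/beech.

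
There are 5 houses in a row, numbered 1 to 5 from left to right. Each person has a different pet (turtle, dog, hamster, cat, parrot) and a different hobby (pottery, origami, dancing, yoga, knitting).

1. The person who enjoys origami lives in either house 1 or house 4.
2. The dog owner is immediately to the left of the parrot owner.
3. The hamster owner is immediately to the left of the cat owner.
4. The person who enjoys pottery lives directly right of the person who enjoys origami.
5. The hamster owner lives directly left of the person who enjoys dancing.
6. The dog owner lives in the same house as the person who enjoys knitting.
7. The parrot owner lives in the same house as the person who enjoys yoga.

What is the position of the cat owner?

3

The person who enjoys origami is narrowed to house 1 or 4; consider each.
Placing it in house 4 leads to a contradiction, so it's in house 1.
By clue 4, the person who enjoys pottery is in house 2.
So house 1 gets turtle for pet.
The only pet still possible for house 2 is hamster.
Clue 3: the cat owner is in house 3.
By clue 5, the person who enjoys dancing is in house 3.
That leaves parrot as the pet for house 5.
House 4's hobby must be knitting (nothing else left).
House 5 hobby: only yoga fits.
House 4 pet: only dog fits.
So: house 1 = turtle/origami, house 2 = hamster/pottery, house 3 = cat/dancing, house 4 = dog/knitting, house 5 = parrot/yoga.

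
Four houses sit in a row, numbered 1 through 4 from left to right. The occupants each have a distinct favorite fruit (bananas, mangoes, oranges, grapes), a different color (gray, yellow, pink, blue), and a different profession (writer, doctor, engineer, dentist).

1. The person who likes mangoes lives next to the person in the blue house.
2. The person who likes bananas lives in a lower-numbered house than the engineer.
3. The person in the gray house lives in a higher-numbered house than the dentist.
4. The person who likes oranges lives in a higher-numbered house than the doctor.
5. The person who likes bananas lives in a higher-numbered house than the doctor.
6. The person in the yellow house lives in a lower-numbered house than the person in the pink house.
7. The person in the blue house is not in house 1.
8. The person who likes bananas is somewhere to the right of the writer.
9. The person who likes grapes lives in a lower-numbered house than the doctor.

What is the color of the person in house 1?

Clue 9 places the person who likes grapes in house 1.
Clue 9: the doctor is in house 2.
House 1's color must be yellow (nothing else left).
House 4 profession: only engineer fits.
From clue 5, the person who likes bananas must be in house 3.
So house 2 gets mangoes for favorite fruit.
House 4 favorite fruit: only oranges fits.
House 1 profession: only writer fits.
So house 3 gets dentist for profession.
Clue 1 places the person in the blue house in house 3.
The person in the gray house is in house 4 (clue 3).
House 2 color: only pink fits.
So: house 1 = grapes/yellow/writer, house 2 = mangoes/pink/doctor, house 3 = bananas/blue/dentist, house 4 = oranges/gray/engineer.

yellow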